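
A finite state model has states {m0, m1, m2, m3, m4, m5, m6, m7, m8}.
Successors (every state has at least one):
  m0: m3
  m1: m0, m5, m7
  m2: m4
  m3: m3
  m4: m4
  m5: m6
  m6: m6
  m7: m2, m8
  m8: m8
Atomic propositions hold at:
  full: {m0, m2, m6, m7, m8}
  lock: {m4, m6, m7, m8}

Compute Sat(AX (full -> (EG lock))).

{m0, m2, m3, m4, m5, m6, m8}

EG lock: greatest fixpoint, start Z0 = {m4, m6, m7, m8}, keep only states in Sat with some successor in Z. Already a fixed point.
Sat(EG lock) = {m4, m6, m7, m8}
Sat(full -> (EG lock)) = {m1, m3, m4, m5, m6, m7, m8}
Sat(AX (full -> (EG lock))) = {s : every successor in {m1, m3, m4, m5, m6, m7, m8}} = {m0, m2, m3, m4, m5, m6, m8}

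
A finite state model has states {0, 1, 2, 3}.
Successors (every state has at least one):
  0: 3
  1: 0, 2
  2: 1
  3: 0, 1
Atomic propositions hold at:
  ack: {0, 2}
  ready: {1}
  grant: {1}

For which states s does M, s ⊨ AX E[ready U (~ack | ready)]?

Sat(~ack) = {1, 3}
Sat(~ack | ready) = {1, 3}
E[ready U (~ack | ready)]: least fixpoint, start Z0 = Sat((~ack | ready)) = {1, 3}, add states in Sat(ready) with some successor in Z. Already a fixed point.
Sat(E[ready U (~ack | ready)]) = {1, 3}
Sat(AX E[ready U (~ack | ready)]) = {s : every successor in {1, 3}} = {0, 2}

{0, 2}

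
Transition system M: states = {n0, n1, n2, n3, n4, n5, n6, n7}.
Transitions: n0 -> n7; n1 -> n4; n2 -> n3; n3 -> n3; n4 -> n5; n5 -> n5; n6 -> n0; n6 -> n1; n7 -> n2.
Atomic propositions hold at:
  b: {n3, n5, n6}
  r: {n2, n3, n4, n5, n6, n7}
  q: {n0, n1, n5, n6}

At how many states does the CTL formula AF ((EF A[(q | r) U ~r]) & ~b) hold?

3

Sat(q | r) = {n0, n1, n2, n3, n4, n5, n6, n7}
Sat(~r) = {n0, n1}
A[(q | r) U ~r]: least fixpoint, start Z0 = Sat(~r) = {n0, n1}, add states in Sat(q | r) with every successor in Z. Z1 = {n0, n1, n6}; fixed.
Sat(A[(q | r) U ~r]) = {n0, n1, n6}
EF A[(q | r) U ~r]: least fixpoint, start Z0 = {n0, n1, n6}, add states with some successor in Z. Already a fixed point.
Sat(EF A[(q | r) U ~r]) = {n0, n1, n6}
Sat(~b) = {n0, n1, n2, n4, n7}
Sat((EF A[(q | r) U ~r]) & ~b) = {n0, n1}
AF ((EF A[(q | r) U ~r]) & ~b): least fixpoint, start Z0 = {n0, n1}, add states with every successor in Z. Z1 = {n0, n1, n6}; fixed.
Sat(AF ((EF A[(q | r) U ~r]) & ~b)) = {n0, n1, n6}
|Sat(AF ((EF A[(q | r) U ~r]) & ~b))| = |{n0, n1, n6}| = 3.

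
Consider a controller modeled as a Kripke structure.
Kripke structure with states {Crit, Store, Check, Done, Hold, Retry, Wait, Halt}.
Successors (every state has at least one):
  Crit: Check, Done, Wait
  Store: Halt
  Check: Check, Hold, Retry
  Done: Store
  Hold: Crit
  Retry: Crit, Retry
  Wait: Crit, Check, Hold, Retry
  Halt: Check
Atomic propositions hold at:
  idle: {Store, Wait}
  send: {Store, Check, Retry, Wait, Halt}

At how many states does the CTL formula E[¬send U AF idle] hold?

Sat(¬send) = {Crit, Done, Hold}
AF idle: least fixpoint, start Z0 = {Store, Wait}, add states with every successor in Z. Z1 = {Store, Done, Wait}; fixed.
Sat(AF idle) = {Store, Done, Wait}
E[¬send U AF idle]: least fixpoint, start Z0 = Sat(AF idle) = {Store, Done, Wait}, add states in Sat(¬send) with some successor in Z. Z1 = {Crit, Store, Done, Wait}; Z2 = {Crit, Store, Done, Hold, Wait}; fixed.
Sat(E[¬send U AF idle]) = {Crit, Store, Done, Hold, Wait}
|Sat(E[¬send U AF idle])| = |{Crit, Store, Done, Hold, Wait}| = 5.

5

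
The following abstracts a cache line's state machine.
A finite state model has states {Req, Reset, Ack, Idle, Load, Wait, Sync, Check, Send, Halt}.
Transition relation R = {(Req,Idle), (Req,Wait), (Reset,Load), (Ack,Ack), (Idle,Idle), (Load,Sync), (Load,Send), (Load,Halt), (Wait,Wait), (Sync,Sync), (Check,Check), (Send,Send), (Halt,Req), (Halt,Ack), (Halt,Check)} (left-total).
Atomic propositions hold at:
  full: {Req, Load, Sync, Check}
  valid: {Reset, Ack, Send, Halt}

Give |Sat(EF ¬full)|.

8

Sat(¬full) = {Reset, Ack, Idle, Wait, Send, Halt}
EF ¬full: least fixpoint, start Z0 = {Reset, Ack, Idle, Wait, Send, Halt}, add states with some successor in Z. Z1 = {Req, Reset, Ack, Idle, Load, Wait, Send, Halt}; fixed.
Sat(EF ¬full) = {Req, Reset, Ack, Idle, Load, Wait, Send, Halt}
|Sat(EF ¬full)| = |{Req, Reset, Ack, Idle, Load, Wait, Send, Halt}| = 8.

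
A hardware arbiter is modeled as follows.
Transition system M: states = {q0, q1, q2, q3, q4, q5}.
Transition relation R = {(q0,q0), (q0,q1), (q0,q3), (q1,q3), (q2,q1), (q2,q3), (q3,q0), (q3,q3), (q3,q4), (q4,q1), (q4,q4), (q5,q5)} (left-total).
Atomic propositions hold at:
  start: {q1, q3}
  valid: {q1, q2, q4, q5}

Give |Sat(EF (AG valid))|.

1

AG valid: greatest fixpoint, start Z0 = {q1, q2, q4, q5}, keep only states in Sat with every successor in Z. Z1 = {q4, q5}; Z2 = {q5}; fixed.
Sat(AG valid) = {q5}
EF (AG valid): least fixpoint, start Z0 = {q5}, add states with some successor in Z. Already a fixed point.
Sat(EF (AG valid)) = {q5}
|Sat(EF (AG valid))| = |{q5}| = 1.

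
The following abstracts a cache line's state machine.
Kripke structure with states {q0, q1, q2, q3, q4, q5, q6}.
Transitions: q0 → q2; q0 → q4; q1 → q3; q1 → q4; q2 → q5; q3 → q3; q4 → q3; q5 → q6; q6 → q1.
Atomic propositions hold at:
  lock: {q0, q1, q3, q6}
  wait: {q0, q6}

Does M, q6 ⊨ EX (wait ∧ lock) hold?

No

Sat(wait ∧ lock) = {q0, q6}
Sat(EX (wait ∧ lock)) = {s : some successor in {q0, q6}} = {q5}
q6 ∉ Sat(EX (wait ∧ lock)) = {q5}, so the formula does not hold at q6.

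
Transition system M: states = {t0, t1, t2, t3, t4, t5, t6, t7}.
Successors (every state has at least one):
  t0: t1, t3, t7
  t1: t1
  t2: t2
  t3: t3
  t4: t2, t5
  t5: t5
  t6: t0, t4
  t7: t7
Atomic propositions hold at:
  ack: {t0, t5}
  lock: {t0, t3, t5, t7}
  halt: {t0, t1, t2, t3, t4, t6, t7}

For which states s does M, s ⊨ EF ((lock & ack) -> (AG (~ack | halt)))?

{t0, t1, t2, t3, t4, t6, t7}

Sat(lock & ack) = {t0, t5}
Sat(~ack) = {t1, t2, t3, t4, t6, t7}
Sat(~ack | halt) = {t0, t1, t2, t3, t4, t6, t7}
AG (~ack | halt): greatest fixpoint, start Z0 = {t0, t1, t2, t3, t4, t6, t7}, keep only states in Sat with every successor in Z. Z1 = {t0, t1, t2, t3, t6, t7}; Z2 = {t0, t1, t2, t3, t7}; fixed.
Sat(AG (~ack | halt)) = {t0, t1, t2, t3, t7}
Sat((lock & ack) -> (AG (~ack | halt))) = {t0, t1, t2, t3, t4, t6, t7}
EF ((lock & ack) -> (AG (~ack | halt))): least fixpoint, start Z0 = {t0, t1, t2, t3, t4, t6, t7}, add states with some successor in Z. Already a fixed point.
Sat(EF ((lock & ack) -> (AG (~ack | halt)))) = {t0, t1, t2, t3, t4, t6, t7}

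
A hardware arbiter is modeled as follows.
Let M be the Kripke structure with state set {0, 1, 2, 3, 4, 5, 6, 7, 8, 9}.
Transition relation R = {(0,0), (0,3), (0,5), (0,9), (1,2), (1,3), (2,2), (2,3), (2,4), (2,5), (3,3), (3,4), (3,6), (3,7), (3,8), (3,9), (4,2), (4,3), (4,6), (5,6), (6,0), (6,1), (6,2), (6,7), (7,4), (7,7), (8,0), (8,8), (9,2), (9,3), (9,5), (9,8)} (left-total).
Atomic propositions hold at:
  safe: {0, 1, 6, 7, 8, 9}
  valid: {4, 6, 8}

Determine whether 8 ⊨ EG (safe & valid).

Yes

Sat(safe & valid) = {6, 8}
EG (safe & valid): greatest fixpoint, start Z0 = {6, 8}, keep only states in Sat with some successor in Z. Z1 = {8}; fixed.
Sat(EG (safe & valid)) = {8}
8 ∈ Sat(EG (safe & valid)) = {8}, so the formula holds at 8.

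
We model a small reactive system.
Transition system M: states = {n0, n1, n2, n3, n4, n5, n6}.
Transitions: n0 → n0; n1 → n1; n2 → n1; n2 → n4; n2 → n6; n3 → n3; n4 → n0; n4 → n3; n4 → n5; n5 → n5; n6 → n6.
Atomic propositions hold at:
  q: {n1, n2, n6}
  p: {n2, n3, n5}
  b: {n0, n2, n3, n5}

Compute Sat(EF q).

{n1, n2, n6}

EF q: least fixpoint, start Z0 = {n1, n2, n6}, add states with some successor in Z. Already a fixed point.
Sat(EF q) = {n1, n2, n6}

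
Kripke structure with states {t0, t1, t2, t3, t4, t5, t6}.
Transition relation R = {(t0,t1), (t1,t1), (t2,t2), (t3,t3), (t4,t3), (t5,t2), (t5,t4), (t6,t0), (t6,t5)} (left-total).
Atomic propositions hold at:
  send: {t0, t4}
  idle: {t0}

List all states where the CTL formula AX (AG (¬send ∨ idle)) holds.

Sat(¬send) = {t1, t2, t3, t5, t6}
Sat(¬send ∨ idle) = {t0, t1, t2, t3, t5, t6}
AG (¬send ∨ idle): greatest fixpoint, start Z0 = {t0, t1, t2, t3, t5, t6}, keep only states in Sat with every successor in Z. Z1 = {t0, t1, t2, t3, t6}; Z2 = {t0, t1, t2, t3}; fixed.
Sat(AG (¬send ∨ idle)) = {t0, t1, t2, t3}
Sat(AX (AG (¬send ∨ idle))) = {s : every successor in {t0, t1, t2, t3}} = {t0, t1, t2, t3, t4}

{t0, t1, t2, t3, t4}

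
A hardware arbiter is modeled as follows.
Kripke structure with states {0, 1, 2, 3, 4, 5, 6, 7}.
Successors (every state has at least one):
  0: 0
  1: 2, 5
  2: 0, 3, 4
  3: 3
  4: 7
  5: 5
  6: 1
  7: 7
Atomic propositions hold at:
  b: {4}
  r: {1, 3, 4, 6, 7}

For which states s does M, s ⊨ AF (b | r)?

{1, 3, 4, 6, 7}

Sat(b | r) = {1, 3, 4, 6, 7}
AF (b | r): least fixpoint, start Z0 = {1, 3, 4, 6, 7}, add states with every successor in Z. Already a fixed point.
Sat(AF (b | r)) = {1, 3, 4, 6, 7}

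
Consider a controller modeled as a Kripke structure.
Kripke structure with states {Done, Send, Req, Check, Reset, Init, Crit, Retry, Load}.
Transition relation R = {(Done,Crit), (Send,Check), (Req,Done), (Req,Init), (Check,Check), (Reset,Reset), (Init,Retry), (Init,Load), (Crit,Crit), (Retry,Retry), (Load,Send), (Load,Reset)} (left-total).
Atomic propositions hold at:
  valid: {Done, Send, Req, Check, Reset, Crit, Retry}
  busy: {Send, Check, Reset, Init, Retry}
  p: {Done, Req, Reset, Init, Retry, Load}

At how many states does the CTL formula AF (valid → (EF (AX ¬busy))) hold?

Sat(¬busy) = {Done, Req, Crit, Load}
Sat(AX ¬busy) = {s : every successor in {Done, Req, Crit, Load}} = {Done, Crit}
EF (AX ¬busy): least fixpoint, start Z0 = {Done, Crit}, add states with some successor in Z. Z1 = {Done, Req, Crit}; fixed.
Sat(EF (AX ¬busy)) = {Done, Req, Crit}
Sat(valid → (EF (AX ¬busy))) = {Done, Req, Init, Crit, Load}
AF (valid → (EF (AX ¬busy))): least fixpoint, start Z0 = {Done, Req, Init, Crit, Load}, add states with every successor in Z. Already a fixed point.
Sat(AF (valid → (EF (AX ¬busy)))) = {Done, Req, Init, Crit, Load}
|Sat(AF (valid → (EF (AX ¬busy))))| = |{Done, Req, Init, Crit, Load}| = 5.

5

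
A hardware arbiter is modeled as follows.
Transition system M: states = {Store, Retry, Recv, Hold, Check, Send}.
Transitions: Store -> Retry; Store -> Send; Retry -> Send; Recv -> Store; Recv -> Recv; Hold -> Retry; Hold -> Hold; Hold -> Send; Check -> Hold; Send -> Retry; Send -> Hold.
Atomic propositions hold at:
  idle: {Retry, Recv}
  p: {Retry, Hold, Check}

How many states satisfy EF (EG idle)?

EG idle: greatest fixpoint, start Z0 = {Retry, Recv}, keep only states in Sat with some successor in Z. Z1 = {Recv}; fixed.
Sat(EG idle) = {Recv}
EF (EG idle): least fixpoint, start Z0 = {Recv}, add states with some successor in Z. Already a fixed point.
Sat(EF (EG idle)) = {Recv}
|Sat(EF (EG idle))| = |{Recv}| = 1.

1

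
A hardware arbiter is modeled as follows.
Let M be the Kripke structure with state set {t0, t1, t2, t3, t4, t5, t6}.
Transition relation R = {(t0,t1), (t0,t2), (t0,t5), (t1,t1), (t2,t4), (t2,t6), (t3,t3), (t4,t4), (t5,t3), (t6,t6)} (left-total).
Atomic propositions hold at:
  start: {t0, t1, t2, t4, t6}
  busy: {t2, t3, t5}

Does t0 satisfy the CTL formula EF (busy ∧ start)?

Sat(busy ∧ start) = {t2}
EF (busy ∧ start): least fixpoint, start Z0 = {t2}, add states with some successor in Z. Z1 = {t0, t2}; fixed.
Sat(EF (busy ∧ start)) = {t0, t2}
t0 ∈ Sat(EF (busy ∧ start)) = {t0, t2}, so the formula holds at t0.

Yes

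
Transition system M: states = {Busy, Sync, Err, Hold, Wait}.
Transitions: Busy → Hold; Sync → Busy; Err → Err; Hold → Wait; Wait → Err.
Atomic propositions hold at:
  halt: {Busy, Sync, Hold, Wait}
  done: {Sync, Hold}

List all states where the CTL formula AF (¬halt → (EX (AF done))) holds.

{Busy, Sync, Hold, Wait}

Sat(¬halt) = {Err}
AF done: least fixpoint, start Z0 = {Sync, Hold}, add states with every successor in Z. Z1 = {Busy, Sync, Hold}; fixed.
Sat(AF done) = {Busy, Sync, Hold}
Sat(EX (AF done)) = {s : some successor in {Busy, Sync, Hold}} = {Busy, Sync}
Sat(¬halt → (EX (AF done))) = {Busy, Sync, Hold, Wait}
AF (¬halt → (EX (AF done))): least fixpoint, start Z0 = {Busy, Sync, Hold, Wait}, add states with every successor in Z. Already a fixed point.
Sat(AF (¬halt → (EX (AF done)))) = {Busy, Sync, Hold, Wait}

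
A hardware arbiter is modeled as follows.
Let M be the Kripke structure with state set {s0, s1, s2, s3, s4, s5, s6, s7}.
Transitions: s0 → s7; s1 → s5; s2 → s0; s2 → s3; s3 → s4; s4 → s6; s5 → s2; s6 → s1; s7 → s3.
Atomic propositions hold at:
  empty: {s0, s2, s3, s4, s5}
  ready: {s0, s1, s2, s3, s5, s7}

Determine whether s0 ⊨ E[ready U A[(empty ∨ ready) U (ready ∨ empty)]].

Sat(empty ∨ ready) = {s0, s1, s2, s3, s4, s5, s7}
Sat(ready ∨ empty) = {s0, s1, s2, s3, s4, s5, s7}
A[(empty ∨ ready) U (ready ∨ empty)]: least fixpoint, start Z0 = Sat((ready ∨ empty)) = {s0, s1, s2, s3, s4, s5, s7}, add states in Sat(empty ∨ ready) with every successor in Z. Already a fixed point.
Sat(A[(empty ∨ ready) U (ready ∨ empty)]) = {s0, s1, s2, s3, s4, s5, s7}
E[ready U A[(empty ∨ ready) U (ready ∨ empty)]]: least fixpoint, start Z0 = Sat(A[(empty ∨ ready) U (ready ∨ empty)]) = {s0, s1, s2, s3, s4, s5, s7}, add states in Sat(ready) with some successor in Z. Already a fixed point.
Sat(E[ready U A[(empty ∨ ready) U (ready ∨ empty)]]) = {s0, s1, s2, s3, s4, s5, s7}
s0 ∈ Sat(E[ready U A[(empty ∨ ready) U (ready ∨ empty)]]) = {s0, s1, s2, s3, s4, s5, s7}, so the formula holds at s0.

Yes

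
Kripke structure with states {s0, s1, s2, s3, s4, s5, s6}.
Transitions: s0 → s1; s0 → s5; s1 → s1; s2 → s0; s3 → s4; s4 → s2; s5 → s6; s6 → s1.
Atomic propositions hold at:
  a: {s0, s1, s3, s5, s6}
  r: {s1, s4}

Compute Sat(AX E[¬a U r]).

Sat(¬a) = {s2, s4}
E[¬a U r]: least fixpoint, start Z0 = Sat(r) = {s1, s4}, add states in Sat(¬a) with some successor in Z. Already a fixed point.
Sat(E[¬a U r]) = {s1, s4}
Sat(AX E[¬a U r]) = {s : every successor in {s1, s4}} = {s1, s3, s6}

{s1, s3, s6}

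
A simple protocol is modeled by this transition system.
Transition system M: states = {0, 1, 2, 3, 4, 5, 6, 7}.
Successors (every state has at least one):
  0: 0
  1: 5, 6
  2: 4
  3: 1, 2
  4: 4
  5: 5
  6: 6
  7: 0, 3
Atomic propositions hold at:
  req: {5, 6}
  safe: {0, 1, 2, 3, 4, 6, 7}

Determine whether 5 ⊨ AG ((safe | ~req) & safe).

Sat(~req) = {0, 1, 2, 3, 4, 7}
Sat(safe | ~req) = {0, 1, 2, 3, 4, 6, 7}
Sat((safe | ~req) & safe) = {0, 1, 2, 3, 4, 6, 7}
AG ((safe | ~req) & safe): greatest fixpoint, start Z0 = {0, 1, 2, 3, 4, 6, 7}, keep only states in Sat with every successor in Z. Z1 = {0, 2, 3, 4, 6, 7}; Z2 = {0, 2, 4, 6, 7}; Z3 = {0, 2, 4, 6}; fixed.
Sat(AG ((safe | ~req) & safe)) = {0, 2, 4, 6}
5 ∉ Sat(AG ((safe | ~req) & safe)) = {0, 2, 4, 6}, so the formula does not hold at 5.

No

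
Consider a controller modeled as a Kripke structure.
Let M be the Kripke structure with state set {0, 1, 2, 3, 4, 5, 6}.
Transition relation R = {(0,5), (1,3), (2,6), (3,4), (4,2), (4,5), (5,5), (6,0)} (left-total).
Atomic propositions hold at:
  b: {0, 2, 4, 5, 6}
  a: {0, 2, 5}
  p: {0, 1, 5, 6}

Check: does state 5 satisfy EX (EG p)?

EG p: greatest fixpoint, start Z0 = {0, 1, 5, 6}, keep only states in Sat with some successor in Z. Z1 = {0, 5, 6}; fixed.
Sat(EG p) = {0, 5, 6}
Sat(EX (EG p)) = {s : some successor in {0, 5, 6}} = {0, 2, 4, 5, 6}
5 ∈ Sat(EX (EG p)) = {0, 2, 4, 5, 6}, so the formula holds at 5.

Yes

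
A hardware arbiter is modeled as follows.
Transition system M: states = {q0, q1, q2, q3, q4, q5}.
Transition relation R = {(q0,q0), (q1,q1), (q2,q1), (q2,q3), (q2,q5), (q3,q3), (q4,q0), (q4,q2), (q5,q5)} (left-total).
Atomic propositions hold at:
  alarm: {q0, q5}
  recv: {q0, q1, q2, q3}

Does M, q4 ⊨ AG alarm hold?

AG alarm: greatest fixpoint, start Z0 = {q0, q5}, keep only states in Sat with every successor in Z. Already a fixed point.
Sat(AG alarm) = {q0, q5}
q4 ∉ Sat(AG alarm) = {q0, q5}, so the formula does not hold at q4.

No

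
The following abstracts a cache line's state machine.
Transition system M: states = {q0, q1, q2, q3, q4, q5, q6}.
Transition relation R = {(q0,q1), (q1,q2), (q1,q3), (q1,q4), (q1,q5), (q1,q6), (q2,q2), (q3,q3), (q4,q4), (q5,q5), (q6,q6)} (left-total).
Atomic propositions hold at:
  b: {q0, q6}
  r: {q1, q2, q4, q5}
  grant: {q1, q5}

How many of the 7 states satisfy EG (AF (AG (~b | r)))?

Sat(~b) = {q1, q2, q3, q4, q5}
Sat(~b | r) = {q1, q2, q3, q4, q5}
AG (~b | r): greatest fixpoint, start Z0 = {q1, q2, q3, q4, q5}, keep only states in Sat with every successor in Z. Z1 = {q2, q3, q4, q5}; fixed.
Sat(AG (~b | r)) = {q2, q3, q4, q5}
AF (AG (~b | r)): least fixpoint, start Z0 = {q2, q3, q4, q5}, add states with every successor in Z. Already a fixed point.
Sat(AF (AG (~b | r))) = {q2, q3, q4, q5}
EG (AF (AG (~b | r))): greatest fixpoint, start Z0 = {q2, q3, q4, q5}, keep only states in Sat with some successor in Z. Already a fixed point.
Sat(EG (AF (AG (~b | r)))) = {q2, q3, q4, q5}
|Sat(EG (AF (AG (~b | r))))| = |{q2, q3, q4, q5}| = 4.

4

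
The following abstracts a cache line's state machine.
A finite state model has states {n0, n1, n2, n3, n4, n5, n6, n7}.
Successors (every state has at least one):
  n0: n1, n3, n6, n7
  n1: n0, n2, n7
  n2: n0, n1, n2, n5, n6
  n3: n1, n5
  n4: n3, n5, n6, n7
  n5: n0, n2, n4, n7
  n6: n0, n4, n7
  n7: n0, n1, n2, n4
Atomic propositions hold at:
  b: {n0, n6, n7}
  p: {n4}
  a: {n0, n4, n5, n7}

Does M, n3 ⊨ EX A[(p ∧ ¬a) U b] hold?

No

Sat(¬a) = {n1, n2, n3, n6}
Sat(p ∧ ¬a) = ∅
A[(p ∧ ¬a) U b]: least fixpoint, start Z0 = Sat(b) = {n0, n6, n7}, add states in Sat(p ∧ ¬a) with every successor in Z. Already a fixed point.
Sat(A[(p ∧ ¬a) U b]) = {n0, n6, n7}
Sat(EX A[(p ∧ ¬a) U b]) = {s : some successor in {n0, n6, n7}} = {n0, n1, n2, n4, n5, n6, n7}
n3 ∉ Sat(EX A[(p ∧ ¬a) U b]) = {n0, n1, n2, n4, n5, n6, n7}, so the formula does not hold at n3.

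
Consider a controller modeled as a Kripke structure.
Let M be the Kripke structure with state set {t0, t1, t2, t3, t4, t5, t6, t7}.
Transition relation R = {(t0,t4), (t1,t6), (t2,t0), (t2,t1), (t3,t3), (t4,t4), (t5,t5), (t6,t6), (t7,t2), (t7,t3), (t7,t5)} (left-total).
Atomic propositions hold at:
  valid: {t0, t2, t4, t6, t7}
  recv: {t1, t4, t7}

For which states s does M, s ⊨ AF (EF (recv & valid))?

{t0, t2, t4, t7}

Sat(recv & valid) = {t4, t7}
EF (recv & valid): least fixpoint, start Z0 = {t4, t7}, add states with some successor in Z. Z1 = {t0, t4, t7}; Z2 = {t0, t2, t4, t7}; fixed.
Sat(EF (recv & valid)) = {t0, t2, t4, t7}
AF (EF (recv & valid)): least fixpoint, start Z0 = {t0, t2, t4, t7}, add states with every successor in Z. Already a fixed point.
Sat(AF (EF (recv & valid))) = {t0, t2, t4, t7}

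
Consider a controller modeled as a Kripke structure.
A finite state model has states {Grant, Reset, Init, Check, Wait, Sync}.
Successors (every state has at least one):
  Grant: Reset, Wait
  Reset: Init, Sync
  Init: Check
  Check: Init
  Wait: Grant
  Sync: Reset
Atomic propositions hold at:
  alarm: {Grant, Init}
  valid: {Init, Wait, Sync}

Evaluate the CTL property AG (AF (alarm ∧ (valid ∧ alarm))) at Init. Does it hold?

Sat(valid ∧ alarm) = {Init}
Sat(alarm ∧ (valid ∧ alarm)) = {Init}
AF (alarm ∧ (valid ∧ alarm)): least fixpoint, start Z0 = {Init}, add states with every successor in Z. Z1 = {Init, Check}; fixed.
Sat(AF (alarm ∧ (valid ∧ alarm))) = {Init, Check}
AG (AF (alarm ∧ (valid ∧ alarm))): greatest fixpoint, start Z0 = {Init, Check}, keep only states in Sat with every successor in Z. Already a fixed point.
Sat(AG (AF (alarm ∧ (valid ∧ alarm)))) = {Init, Check}
Init ∈ Sat(AG (AF (alarm ∧ (valid ∧ alarm)))) = {Init, Check}, so the formula holds at Init.

Yes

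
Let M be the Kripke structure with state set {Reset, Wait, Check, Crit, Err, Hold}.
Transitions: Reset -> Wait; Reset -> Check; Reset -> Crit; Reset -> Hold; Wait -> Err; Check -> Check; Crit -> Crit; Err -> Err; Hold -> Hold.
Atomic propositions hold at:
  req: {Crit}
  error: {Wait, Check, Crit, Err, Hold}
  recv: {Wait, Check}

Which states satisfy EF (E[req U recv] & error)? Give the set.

E[req U recv]: least fixpoint, start Z0 = Sat(recv) = {Wait, Check}, add states in Sat(req) with some successor in Z. Already a fixed point.
Sat(E[req U recv]) = {Wait, Check}
Sat(E[req U recv] & error) = {Wait, Check}
EF (E[req U recv] & error): least fixpoint, start Z0 = {Wait, Check}, add states with some successor in Z. Z1 = {Reset, Wait, Check}; fixed.
Sat(EF (E[req U recv] & error)) = {Reset, Wait, Check}

{Reset, Wait, Check}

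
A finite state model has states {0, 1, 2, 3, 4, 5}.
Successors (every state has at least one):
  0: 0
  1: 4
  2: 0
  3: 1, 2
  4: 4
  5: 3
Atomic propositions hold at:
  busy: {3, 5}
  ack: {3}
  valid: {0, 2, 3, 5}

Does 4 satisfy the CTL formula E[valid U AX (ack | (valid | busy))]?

No

Sat(valid | busy) = {0, 2, 3, 5}
Sat(ack | (valid | busy)) = {0, 2, 3, 5}
Sat(AX (ack | (valid | busy))) = {s : every successor in {0, 2, 3, 5}} = {0, 2, 5}
E[valid U AX (ack | (valid | busy))]: least fixpoint, start Z0 = Sat(AX (ack | (valid | busy))) = {0, 2, 5}, add states in Sat(valid) with some successor in Z. Z1 = {0, 2, 3, 5}; fixed.
Sat(E[valid U AX (ack | (valid | busy))]) = {0, 2, 3, 5}
4 ∉ Sat(E[valid U AX (ack | (valid | busy))]) = {0, 2, 3, 5}, so the formula does not hold at 4.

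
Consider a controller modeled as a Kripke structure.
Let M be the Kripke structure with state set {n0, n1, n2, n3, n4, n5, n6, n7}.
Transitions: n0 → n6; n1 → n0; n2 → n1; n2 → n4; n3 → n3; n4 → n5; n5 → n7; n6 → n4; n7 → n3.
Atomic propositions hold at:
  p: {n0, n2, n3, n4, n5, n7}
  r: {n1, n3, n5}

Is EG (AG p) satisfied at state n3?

Yes

AG p: greatest fixpoint, start Z0 = {n0, n2, n3, n4, n5, n7}, keep only states in Sat with every successor in Z. Z1 = {n3, n4, n5, n7}; fixed.
Sat(AG p) = {n3, n4, n5, n7}
EG (AG p): greatest fixpoint, start Z0 = {n3, n4, n5, n7}, keep only states in Sat with some successor in Z. Already a fixed point.
Sat(EG (AG p)) = {n3, n4, n5, n7}
n3 ∈ Sat(EG (AG p)) = {n3, n4, n5, n7}, so the formula holds at n3.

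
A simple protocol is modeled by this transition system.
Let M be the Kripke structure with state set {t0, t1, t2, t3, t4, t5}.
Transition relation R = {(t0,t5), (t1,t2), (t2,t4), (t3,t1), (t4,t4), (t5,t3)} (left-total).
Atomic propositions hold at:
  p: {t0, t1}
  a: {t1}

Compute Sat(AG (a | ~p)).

Sat(~p) = {t2, t3, t4, t5}
Sat(a | ~p) = {t1, t2, t3, t4, t5}
AG (a | ~p): greatest fixpoint, start Z0 = {t1, t2, t3, t4, t5}, keep only states in Sat with every successor in Z. Already a fixed point.
Sat(AG (a | ~p)) = {t1, t2, t3, t4, t5}

{t1, t2, t3, t4, t5}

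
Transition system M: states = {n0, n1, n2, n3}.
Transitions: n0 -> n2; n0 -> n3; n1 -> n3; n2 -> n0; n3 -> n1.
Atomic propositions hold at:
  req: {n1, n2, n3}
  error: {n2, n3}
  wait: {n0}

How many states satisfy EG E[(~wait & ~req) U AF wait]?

Sat(~wait) = {n1, n2, n3}
Sat(~req) = {n0}
Sat(~wait & ~req) = ∅
AF wait: least fixpoint, start Z0 = {n0}, add states with every successor in Z. Z1 = {n0, n2}; fixed.
Sat(AF wait) = {n0, n2}
E[(~wait & ~req) U AF wait]: least fixpoint, start Z0 = Sat(AF wait) = {n0, n2}, add states in Sat(~wait & ~req) with some successor in Z. Already a fixed point.
Sat(E[(~wait & ~req) U AF wait]) = {n0, n2}
EG E[(~wait & ~req) U AF wait]: greatest fixpoint, start Z0 = {n0, n2}, keep only states in Sat with some successor in Z. Already a fixed point.
Sat(EG E[(~wait & ~req) U AF wait]) = {n0, n2}
|Sat(EG E[(~wait & ~req) U AF wait])| = |{n0, n2}| = 2.

2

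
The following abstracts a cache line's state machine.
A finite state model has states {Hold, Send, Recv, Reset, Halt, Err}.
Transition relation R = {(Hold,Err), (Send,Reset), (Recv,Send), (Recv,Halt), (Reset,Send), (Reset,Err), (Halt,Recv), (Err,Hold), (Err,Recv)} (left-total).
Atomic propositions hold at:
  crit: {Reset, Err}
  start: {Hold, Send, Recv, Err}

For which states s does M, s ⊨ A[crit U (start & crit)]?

{Err}

Sat(start & crit) = {Err}
A[crit U (start & crit)]: least fixpoint, start Z0 = Sat((start & crit)) = {Err}, add states in Sat(crit) with every successor in Z. Already a fixed point.
Sat(A[crit U (start & crit)]) = {Err}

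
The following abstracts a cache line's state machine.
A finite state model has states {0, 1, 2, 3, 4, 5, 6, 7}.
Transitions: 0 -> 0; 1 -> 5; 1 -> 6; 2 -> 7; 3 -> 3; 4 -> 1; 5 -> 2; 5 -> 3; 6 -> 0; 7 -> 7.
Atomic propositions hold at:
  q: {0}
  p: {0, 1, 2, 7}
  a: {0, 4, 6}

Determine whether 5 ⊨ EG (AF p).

No

AF p: least fixpoint, start Z0 = {0, 1, 2, 7}, add states with every successor in Z. Z1 = {0, 1, 2, 4, 6, 7}; fixed.
Sat(AF p) = {0, 1, 2, 4, 6, 7}
EG (AF p): greatest fixpoint, start Z0 = {0, 1, 2, 4, 6, 7}, keep only states in Sat with some successor in Z. Already a fixed point.
Sat(EG (AF p)) = {0, 1, 2, 4, 6, 7}
5 ∉ Sat(EG (AF p)) = {0, 1, 2, 4, 6, 7}, so the formula does not hold at 5.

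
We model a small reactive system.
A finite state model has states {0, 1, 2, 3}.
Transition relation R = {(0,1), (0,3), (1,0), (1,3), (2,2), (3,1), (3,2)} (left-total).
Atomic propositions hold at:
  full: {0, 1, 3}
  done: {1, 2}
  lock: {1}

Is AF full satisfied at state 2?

No

AF full: least fixpoint, start Z0 = {0, 1, 3}, add states with every successor in Z. Already a fixed point.
Sat(AF full) = {0, 1, 3}
2 ∉ Sat(AF full) = {0, 1, 3}, so the formula does not hold at 2.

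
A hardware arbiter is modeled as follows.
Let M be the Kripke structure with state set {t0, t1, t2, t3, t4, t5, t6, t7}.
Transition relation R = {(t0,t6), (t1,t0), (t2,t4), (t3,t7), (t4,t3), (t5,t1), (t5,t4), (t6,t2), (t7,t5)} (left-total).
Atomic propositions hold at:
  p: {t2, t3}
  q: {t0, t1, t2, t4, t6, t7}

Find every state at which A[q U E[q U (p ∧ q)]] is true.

Sat(p ∧ q) = {t2}
E[q U (p ∧ q)]: least fixpoint, start Z0 = Sat((p ∧ q)) = {t2}, add states in Sat(q) with some successor in Z. Z1 = {t2, t6}; Z2 = {t0, t2, t6}; Z3 = {t0, t1, t2, t6}; fixed.
Sat(E[q U (p ∧ q)]) = {t0, t1, t2, t6}
A[q U E[q U (p ∧ q)]]: least fixpoint, start Z0 = Sat(E[q U (p ∧ q)]) = {t0, t1, t2, t6}, add states in Sat(q) with every successor in Z. Already a fixed point.
Sat(A[q U E[q U (p ∧ q)]]) = {t0, t1, t2, t6}

{t0, t1, t2, t6}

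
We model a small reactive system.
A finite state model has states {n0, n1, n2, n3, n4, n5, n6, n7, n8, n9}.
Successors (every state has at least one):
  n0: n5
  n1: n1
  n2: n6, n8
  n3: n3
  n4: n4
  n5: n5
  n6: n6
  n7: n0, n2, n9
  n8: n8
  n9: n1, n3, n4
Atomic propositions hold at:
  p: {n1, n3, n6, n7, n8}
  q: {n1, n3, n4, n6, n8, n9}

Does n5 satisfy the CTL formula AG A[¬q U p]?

Sat(¬q) = {n0, n2, n5, n7}
A[¬q U p]: least fixpoint, start Z0 = Sat(p) = {n1, n3, n6, n7, n8}, add states in Sat(¬q) with every successor in Z. Z1 = {n1, n2, n3, n6, n7, n8}; fixed.
Sat(A[¬q U p]) = {n1, n2, n3, n6, n7, n8}
AG A[¬q U p]: greatest fixpoint, start Z0 = {n1, n2, n3, n6, n7, n8}, keep only states in Sat with every successor in Z. Z1 = {n1, n2, n3, n6, n8}; fixed.
Sat(AG A[¬q U p]) = {n1, n2, n3, n6, n8}
n5 ∉ Sat(AG A[¬q U p]) = {n1, n2, n3, n6, n8}, so the formula does not hold at n5.

No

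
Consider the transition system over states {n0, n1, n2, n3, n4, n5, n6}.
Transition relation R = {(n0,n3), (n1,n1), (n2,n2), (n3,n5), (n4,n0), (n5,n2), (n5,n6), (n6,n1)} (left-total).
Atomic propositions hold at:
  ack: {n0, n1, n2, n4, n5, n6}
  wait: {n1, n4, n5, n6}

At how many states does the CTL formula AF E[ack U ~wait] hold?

5

Sat(~wait) = {n0, n2, n3}
E[ack U ~wait]: least fixpoint, start Z0 = Sat(~wait) = {n0, n2, n3}, add states in Sat(ack) with some successor in Z. Z1 = {n0, n2, n3, n4, n5}; fixed.
Sat(E[ack U ~wait]) = {n0, n2, n3, n4, n5}
AF E[ack U ~wait]: least fixpoint, start Z0 = {n0, n2, n3, n4, n5}, add states with every successor in Z. Already a fixed point.
Sat(AF E[ack U ~wait]) = {n0, n2, n3, n4, n5}
|Sat(AF E[ack U ~wait])| = |{n0, n2, n3, n4, n5}| = 5.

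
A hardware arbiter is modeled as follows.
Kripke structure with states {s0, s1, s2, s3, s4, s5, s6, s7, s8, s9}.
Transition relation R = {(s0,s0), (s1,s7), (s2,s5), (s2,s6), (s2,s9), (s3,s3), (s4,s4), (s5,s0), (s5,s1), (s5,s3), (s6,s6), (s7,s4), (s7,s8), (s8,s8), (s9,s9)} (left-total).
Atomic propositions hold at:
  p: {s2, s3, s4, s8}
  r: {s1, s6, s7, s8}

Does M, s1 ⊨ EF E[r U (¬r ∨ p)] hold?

Sat(¬r) = {s0, s2, s3, s4, s5, s9}
Sat(¬r ∨ p) = {s0, s2, s3, s4, s5, s8, s9}
E[r U (¬r ∨ p)]: least fixpoint, start Z0 = Sat((¬r ∨ p)) = {s0, s2, s3, s4, s5, s8, s9}, add states in Sat(r) with some successor in Z. Z1 = {s0, s2, s3, s4, s5, s7, s8, s9}; Z2 = {s0, s1, s2, s3, s4, s5, s7, s8, s9}; fixed.
Sat(E[r U (¬r ∨ p)]) = {s0, s1, s2, s3, s4, s5, s7, s8, s9}
EF E[r U (¬r ∨ p)]: least fixpoint, start Z0 = {s0, s1, s2, s3, s4, s5, s7, s8, s9}, add states with some successor in Z. Already a fixed point.
Sat(EF E[r U (¬r ∨ p)]) = {s0, s1, s2, s3, s4, s5, s7, s8, s9}
s1 ∈ Sat(EF E[r U (¬r ∨ p)]) = {s0, s1, s2, s3, s4, s5, s7, s8, s9}, so the formula holds at s1.

Yes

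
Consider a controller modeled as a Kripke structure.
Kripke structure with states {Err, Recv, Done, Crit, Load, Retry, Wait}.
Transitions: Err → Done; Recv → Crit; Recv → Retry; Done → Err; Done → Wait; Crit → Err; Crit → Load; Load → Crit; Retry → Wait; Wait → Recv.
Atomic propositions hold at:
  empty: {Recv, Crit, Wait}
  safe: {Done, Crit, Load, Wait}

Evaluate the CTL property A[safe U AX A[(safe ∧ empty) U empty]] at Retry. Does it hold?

Sat(safe ∧ empty) = {Crit, Wait}
A[(safe ∧ empty) U empty]: least fixpoint, start Z0 = Sat(empty) = {Recv, Crit, Wait}, add states in Sat(safe ∧ empty) with every successor in Z. Already a fixed point.
Sat(A[(safe ∧ empty) U empty]) = {Recv, Crit, Wait}
Sat(AX A[(safe ∧ empty) U empty]) = {s : every successor in {Recv, Crit, Wait}} = {Load, Retry, Wait}
A[safe U AX A[(safe ∧ empty) U empty]]: least fixpoint, start Z0 = Sat(AX A[(safe ∧ empty) U empty]) = {Load, Retry, Wait}, add states in Sat(safe) with every successor in Z. Already a fixed point.
Sat(A[safe U AX A[(safe ∧ empty) U empty]]) = {Load, Retry, Wait}
Retry ∈ Sat(A[safe U AX A[(safe ∧ empty) U empty]]) = {Load, Retry, Wait}, so the formula holds at Retry.

Yes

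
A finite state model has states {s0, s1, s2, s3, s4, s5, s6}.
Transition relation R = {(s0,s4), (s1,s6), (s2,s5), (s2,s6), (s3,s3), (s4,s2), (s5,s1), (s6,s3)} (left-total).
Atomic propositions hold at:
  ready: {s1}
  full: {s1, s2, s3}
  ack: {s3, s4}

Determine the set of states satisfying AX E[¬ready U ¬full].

Sat(¬ready) = {s0, s2, s3, s4, s5, s6}
Sat(¬full) = {s0, s4, s5, s6}
E[¬ready U ¬full]: least fixpoint, start Z0 = Sat(¬full) = {s0, s4, s5, s6}, add states in Sat(¬ready) with some successor in Z. Z1 = {s0, s2, s4, s5, s6}; fixed.
Sat(E[¬ready U ¬full]) = {s0, s2, s4, s5, s6}
Sat(AX E[¬ready U ¬full]) = {s : every successor in {s0, s2, s4, s5, s6}} = {s0, s1, s2, s4}

{s0, s1, s2, s4}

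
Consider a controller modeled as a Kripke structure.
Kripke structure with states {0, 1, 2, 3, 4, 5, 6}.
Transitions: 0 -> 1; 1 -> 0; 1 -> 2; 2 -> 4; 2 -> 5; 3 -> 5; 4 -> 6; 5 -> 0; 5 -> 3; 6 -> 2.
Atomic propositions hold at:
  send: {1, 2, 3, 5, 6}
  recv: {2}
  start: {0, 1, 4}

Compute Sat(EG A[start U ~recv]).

Sat(~recv) = {0, 1, 3, 4, 5, 6}
A[start U ~recv]: least fixpoint, start Z0 = Sat(~recv) = {0, 1, 3, 4, 5, 6}, add states in Sat(start) with every successor in Z. Already a fixed point.
Sat(A[start U ~recv]) = {0, 1, 3, 4, 5, 6}
EG A[start U ~recv]: greatest fixpoint, start Z0 = {0, 1, 3, 4, 5, 6}, keep only states in Sat with some successor in Z. Z1 = {0, 1, 3, 4, 5}; Z2 = {0, 1, 3, 5}; fixed.
Sat(EG A[start U ~recv]) = {0, 1, 3, 5}

{0, 1, 3, 5}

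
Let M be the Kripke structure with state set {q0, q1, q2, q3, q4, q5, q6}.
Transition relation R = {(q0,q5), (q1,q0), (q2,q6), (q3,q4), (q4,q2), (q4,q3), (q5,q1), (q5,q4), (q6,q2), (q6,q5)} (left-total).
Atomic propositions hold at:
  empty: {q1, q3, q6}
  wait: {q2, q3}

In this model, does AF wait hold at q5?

AF wait: least fixpoint, start Z0 = {q2, q3}, add states with every successor in Z. Z1 = {q2, q3, q4}; fixed.
Sat(AF wait) = {q2, q3, q4}
q5 ∉ Sat(AF wait) = {q2, q3, q4}, so the formula does not hold at q5.

No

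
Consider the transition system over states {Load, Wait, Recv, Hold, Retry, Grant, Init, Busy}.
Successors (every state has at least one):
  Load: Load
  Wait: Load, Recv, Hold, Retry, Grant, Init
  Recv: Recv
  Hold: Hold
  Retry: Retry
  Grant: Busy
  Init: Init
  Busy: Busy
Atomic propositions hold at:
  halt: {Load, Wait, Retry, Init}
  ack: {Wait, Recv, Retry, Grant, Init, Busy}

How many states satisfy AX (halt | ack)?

6

Sat(halt | ack) = {Load, Wait, Recv, Retry, Grant, Init, Busy}
Sat(AX (halt | ack)) = {s : every successor in {Load, Wait, Recv, Retry, Grant, Init, Busy}} = {Load, Recv, Retry, Grant, Init, Busy}
|Sat(AX (halt | ack))| = |{Load, Recv, Retry, Grant, Init, Busy}| = 6.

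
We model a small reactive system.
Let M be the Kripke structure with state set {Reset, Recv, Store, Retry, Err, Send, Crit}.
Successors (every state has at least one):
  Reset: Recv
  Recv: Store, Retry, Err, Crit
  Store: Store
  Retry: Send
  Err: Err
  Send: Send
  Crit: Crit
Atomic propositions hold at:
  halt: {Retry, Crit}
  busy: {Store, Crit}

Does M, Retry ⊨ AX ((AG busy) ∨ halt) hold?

No

AG busy: greatest fixpoint, start Z0 = {Store, Crit}, keep only states in Sat with every successor in Z. Already a fixed point.
Sat(AG busy) = {Store, Crit}
Sat((AG busy) ∨ halt) = {Store, Retry, Crit}
Sat(AX ((AG busy) ∨ halt)) = {s : every successor in {Store, Retry, Crit}} = {Store, Crit}
Retry ∉ Sat(AX ((AG busy) ∨ halt)) = {Store, Crit}, so the formula does not hold at Retry.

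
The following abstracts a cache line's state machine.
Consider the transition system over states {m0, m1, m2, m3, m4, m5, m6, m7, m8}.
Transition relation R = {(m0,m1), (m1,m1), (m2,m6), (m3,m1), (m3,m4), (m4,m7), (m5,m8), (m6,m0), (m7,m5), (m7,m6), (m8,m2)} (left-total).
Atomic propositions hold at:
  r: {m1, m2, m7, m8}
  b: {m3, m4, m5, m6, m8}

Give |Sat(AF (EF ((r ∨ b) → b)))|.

Sat(r ∨ b) = {m1, m2, m3, m4, m5, m6, m7, m8}
Sat((r ∨ b) → b) = {m0, m3, m4, m5, m6, m8}
EF ((r ∨ b) → b): least fixpoint, start Z0 = {m0, m3, m4, m5, m6, m8}, add states with some successor in Z. Z1 = {m0, m2, m3, m4, m5, m6, m7, m8}; fixed.
Sat(EF ((r ∨ b) → b)) = {m0, m2, m3, m4, m5, m6, m7, m8}
AF (EF ((r ∨ b) → b)): least fixpoint, start Z0 = {m0, m2, m3, m4, m5, m6, m7, m8}, add states with every successor in Z. Already a fixed point.
Sat(AF (EF ((r ∨ b) → b))) = {m0, m2, m3, m4, m5, m6, m7, m8}
|Sat(AF (EF ((r ∨ b) → b)))| = |{m0, m2, m3, m4, m5, m6, m7, m8}| = 8.

8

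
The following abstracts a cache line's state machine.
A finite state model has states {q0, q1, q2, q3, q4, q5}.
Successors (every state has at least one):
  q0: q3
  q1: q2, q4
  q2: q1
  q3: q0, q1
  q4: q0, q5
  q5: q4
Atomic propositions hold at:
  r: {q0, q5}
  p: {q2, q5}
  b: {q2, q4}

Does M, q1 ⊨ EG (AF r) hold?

No

AF r: least fixpoint, start Z0 = {q0, q5}, add states with every successor in Z. Z1 = {q0, q4, q5}; fixed.
Sat(AF r) = {q0, q4, q5}
EG (AF r): greatest fixpoint, start Z0 = {q0, q4, q5}, keep only states in Sat with some successor in Z. Z1 = {q4, q5}; fixed.
Sat(EG (AF r)) = {q4, q5}
q1 ∉ Sat(EG (AF r)) = {q4, q5}, so the formula does not hold at q1.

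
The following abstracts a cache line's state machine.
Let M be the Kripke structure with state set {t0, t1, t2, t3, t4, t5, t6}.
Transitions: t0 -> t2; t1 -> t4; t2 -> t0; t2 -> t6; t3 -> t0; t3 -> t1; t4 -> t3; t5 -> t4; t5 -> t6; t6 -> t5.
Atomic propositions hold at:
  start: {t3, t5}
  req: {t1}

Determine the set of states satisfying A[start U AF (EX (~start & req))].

{t1, t3, t4}

Sat(~start) = {t0, t1, t2, t4, t6}
Sat(~start & req) = {t1}
Sat(EX (~start & req)) = {s : some successor in {t1}} = {t3}
AF (EX (~start & req)): least fixpoint, start Z0 = {t3}, add states with every successor in Z. Z1 = {t3, t4}; Z2 = {t1, t3, t4}; fixed.
Sat(AF (EX (~start & req))) = {t1, t3, t4}
A[start U AF (EX (~start & req))]: least fixpoint, start Z0 = Sat(AF (EX (~start & req))) = {t1, t3, t4}, add states in Sat(start) with every successor in Z. Already a fixed point.
Sat(A[start U AF (EX (~start & req))]) = {t1, t3, t4}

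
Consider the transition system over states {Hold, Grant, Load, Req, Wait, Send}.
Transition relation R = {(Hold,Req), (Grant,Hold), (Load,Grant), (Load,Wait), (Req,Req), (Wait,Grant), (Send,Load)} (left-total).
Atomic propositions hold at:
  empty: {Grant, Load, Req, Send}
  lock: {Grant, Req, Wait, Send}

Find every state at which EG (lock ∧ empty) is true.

Sat(lock ∧ empty) = {Grant, Req, Send}
EG (lock ∧ empty): greatest fixpoint, start Z0 = {Grant, Req, Send}, keep only states in Sat with some successor in Z. Z1 = {Req}; fixed.
Sat(EG (lock ∧ empty)) = {Req}

{Req}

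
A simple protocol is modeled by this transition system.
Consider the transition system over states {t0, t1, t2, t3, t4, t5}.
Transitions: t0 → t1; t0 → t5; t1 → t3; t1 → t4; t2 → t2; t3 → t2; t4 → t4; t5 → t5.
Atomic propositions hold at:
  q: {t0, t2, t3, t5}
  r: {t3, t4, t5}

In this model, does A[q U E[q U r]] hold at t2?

E[q U r]: least fixpoint, start Z0 = Sat(r) = {t3, t4, t5}, add states in Sat(q) with some successor in Z. Z1 = {t0, t3, t4, t5}; fixed.
Sat(E[q U r]) = {t0, t3, t4, t5}
A[q U E[q U r]]: least fixpoint, start Z0 = Sat(E[q U r]) = {t0, t3, t4, t5}, add states in Sat(q) with every successor in Z. Already a fixed point.
Sat(A[q U E[q U r]]) = {t0, t3, t4, t5}
t2 ∉ Sat(A[q U E[q U r]]) = {t0, t3, t4, t5}, so the formula does not hold at t2.

No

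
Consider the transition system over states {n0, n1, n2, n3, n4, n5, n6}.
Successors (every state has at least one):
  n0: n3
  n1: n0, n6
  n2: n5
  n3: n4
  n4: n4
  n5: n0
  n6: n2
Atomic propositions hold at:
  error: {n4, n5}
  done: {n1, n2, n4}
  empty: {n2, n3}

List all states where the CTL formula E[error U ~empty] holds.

Sat(~empty) = {n0, n1, n4, n5, n6}
E[error U ~empty]: least fixpoint, start Z0 = Sat(~empty) = {n0, n1, n4, n5, n6}, add states in Sat(error) with some successor in Z. Already a fixed point.
Sat(E[error U ~empty]) = {n0, n1, n4, n5, n6}

{n0, n1, n4, n5, n6}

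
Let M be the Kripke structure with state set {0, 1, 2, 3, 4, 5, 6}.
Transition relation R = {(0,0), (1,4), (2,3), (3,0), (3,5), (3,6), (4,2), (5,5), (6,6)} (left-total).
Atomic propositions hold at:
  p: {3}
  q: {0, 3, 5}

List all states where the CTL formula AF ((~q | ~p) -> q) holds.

{0, 1, 2, 3, 4, 5}

Sat(~q) = {1, 2, 4, 6}
Sat(~p) = {0, 1, 2, 4, 5, 6}
Sat(~q | ~p) = {0, 1, 2, 4, 5, 6}
Sat((~q | ~p) -> q) = {0, 3, 5}
AF ((~q | ~p) -> q): least fixpoint, start Z0 = {0, 3, 5}, add states with every successor in Z. Z1 = {0, 2, 3, 5}; Z2 = {0, 2, 3, 4, 5}; Z3 = {0, 1, 2, 3, 4, 5}; fixed.
Sat(AF ((~q | ~p) -> q)) = {0, 1, 2, 3, 4, 5}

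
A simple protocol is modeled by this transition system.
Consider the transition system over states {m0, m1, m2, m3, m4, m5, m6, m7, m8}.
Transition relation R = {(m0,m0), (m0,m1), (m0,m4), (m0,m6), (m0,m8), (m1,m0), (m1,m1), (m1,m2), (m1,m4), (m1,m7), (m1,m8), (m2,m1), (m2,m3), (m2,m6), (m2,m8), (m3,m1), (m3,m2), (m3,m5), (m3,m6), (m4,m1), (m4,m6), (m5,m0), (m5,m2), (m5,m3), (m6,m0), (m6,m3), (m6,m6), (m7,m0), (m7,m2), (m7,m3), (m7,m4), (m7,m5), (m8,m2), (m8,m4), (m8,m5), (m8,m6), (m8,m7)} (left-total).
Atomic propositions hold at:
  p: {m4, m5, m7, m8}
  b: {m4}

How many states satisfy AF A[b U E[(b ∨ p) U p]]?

Sat(b ∨ p) = {m4, m5, m7, m8}
E[(b ∨ p) U p]: least fixpoint, start Z0 = Sat(p) = {m4, m5, m7, m8}, add states in Sat(b ∨ p) with some successor in Z. Already a fixed point.
Sat(E[(b ∨ p) U p]) = {m4, m5, m7, m8}
A[b U E[(b ∨ p) U p]]: least fixpoint, start Z0 = Sat(E[(b ∨ p) U p]) = {m4, m5, m7, m8}, add states in Sat(b) with every successor in Z. Already a fixed point.
Sat(A[b U E[(b ∨ p) U p]]) = {m4, m5, m7, m8}
AF A[b U E[(b ∨ p) U p]]: least fixpoint, start Z0 = {m4, m5, m7, m8}, add states with every successor in Z. Already a fixed point.
Sat(AF A[b U E[(b ∨ p) U p]]) = {m4, m5, m7, m8}
|Sat(AF A[b U E[(b ∨ p) U p]])| = |{m4, m5, m7, m8}| = 4.

4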